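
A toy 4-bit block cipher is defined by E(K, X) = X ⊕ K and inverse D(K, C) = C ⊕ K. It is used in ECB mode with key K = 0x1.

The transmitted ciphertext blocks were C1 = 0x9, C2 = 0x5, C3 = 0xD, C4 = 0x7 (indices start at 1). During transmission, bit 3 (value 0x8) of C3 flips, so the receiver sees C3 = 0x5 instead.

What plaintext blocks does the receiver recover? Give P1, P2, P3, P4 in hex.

P1 = 0x8, P2 = 0x4, P3 = 0x4, P4 = 0x6

ECB decryption: P_i = D(K, C_i).
Only C3 changed, to 0x5. In ECB, a change in C_i affects only P_i. Decrypting the received ciphertext:
P1: D(K, 0x9) = 0x8.
P2: D(K, 0x5) = 0x4.
P3: D(K, 0x5) = 0x4.
P4: D(K, 0x7) = 0x6.
Blocks that differ from the original plaintext: P3.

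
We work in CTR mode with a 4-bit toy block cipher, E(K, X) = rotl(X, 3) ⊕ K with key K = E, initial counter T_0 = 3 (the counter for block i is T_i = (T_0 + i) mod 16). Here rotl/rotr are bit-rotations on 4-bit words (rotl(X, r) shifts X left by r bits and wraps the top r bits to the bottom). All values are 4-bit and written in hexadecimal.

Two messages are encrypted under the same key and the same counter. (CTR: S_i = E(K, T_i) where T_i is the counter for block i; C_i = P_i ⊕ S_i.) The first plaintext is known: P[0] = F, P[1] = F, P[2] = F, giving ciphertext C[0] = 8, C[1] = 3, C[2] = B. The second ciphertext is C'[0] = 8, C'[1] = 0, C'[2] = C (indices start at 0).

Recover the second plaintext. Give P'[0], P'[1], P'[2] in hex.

P'[0] = F, P'[1] = C, P'[2] = 8

In CTR with a reused counter, both messages share the same keystream S_i, so C_i ⊕ C'_i = P_i ⊕ P'_i and thus P'_i = P_i ⊕ C_i ⊕ C'_i.
P'[0]: F ⊕ 8 ⊕ 8 = F.
P'[1]: F ⊕ 3 ⊕ 0 = C.
P'[2]: F ⊕ B ⊕ C = 8.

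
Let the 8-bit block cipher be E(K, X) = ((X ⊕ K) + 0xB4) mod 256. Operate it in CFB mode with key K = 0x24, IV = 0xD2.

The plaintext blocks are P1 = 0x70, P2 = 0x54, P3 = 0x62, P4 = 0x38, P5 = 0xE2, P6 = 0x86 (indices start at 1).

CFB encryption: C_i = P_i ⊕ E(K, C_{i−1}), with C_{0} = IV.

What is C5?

C1: E(K, 0xD2) = 0xAA; 0x70 ⊕ 0xAA = 0xDA.
C2: E(K, 0xDA) = 0xB2; 0x54 ⊕ 0xB2 = 0xE6.
C3: E(K, 0xE6) = 0x76; 0x62 ⊕ 0x76 = 0x14.
C4: E(K, 0x14) = 0xE4; 0x38 ⊕ 0xE4 = 0xDC.
C5: E(K, 0xDC) = 0xAC; 0xE2 ⊕ 0xAC = 0x4E.

C5 = 0x4E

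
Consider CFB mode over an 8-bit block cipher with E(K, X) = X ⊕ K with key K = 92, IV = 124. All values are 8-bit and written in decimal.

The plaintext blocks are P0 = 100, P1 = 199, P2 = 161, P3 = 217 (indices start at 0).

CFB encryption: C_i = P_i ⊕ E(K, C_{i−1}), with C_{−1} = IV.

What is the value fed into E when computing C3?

34

C0: E(K, 124) = 32; 100 ⊕ 32 = 68.
C1: E(K, 68) = 24; 199 ⊕ 24 = 223.
C2: E(K, 223) = 131; 161 ⊕ 131 = 34.
C3: E(K, 34) = 126; 217 ⊕ 126 = 167.
So the input to E for block 3 is 34.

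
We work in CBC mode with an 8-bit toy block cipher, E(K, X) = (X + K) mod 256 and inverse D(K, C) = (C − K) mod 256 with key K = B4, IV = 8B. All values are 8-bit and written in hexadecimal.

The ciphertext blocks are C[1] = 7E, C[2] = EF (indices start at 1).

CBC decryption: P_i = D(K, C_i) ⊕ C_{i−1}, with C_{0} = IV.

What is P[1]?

P[1]: D(K, 7E) = CA; CA ⊕ 8B = 41.

P[1] = 41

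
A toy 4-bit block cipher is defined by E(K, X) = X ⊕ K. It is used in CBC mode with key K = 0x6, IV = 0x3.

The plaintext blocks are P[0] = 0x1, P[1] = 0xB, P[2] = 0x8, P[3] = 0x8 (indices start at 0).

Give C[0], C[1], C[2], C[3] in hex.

CBC encryption: C_i = E(K, P_i ⊕ C_{i−1}), with C_{−1} = IV.
C[0]: P[0] ⊕ 0x3 = 0x2; E(K, 0x2) = 0x4.
C[1]: P[1] ⊕ 0x4 = 0xF; E(K, 0xF) = 0x9.
C[2]: P[2] ⊕ 0x9 = 0x1; E(K, 0x1) = 0x7.
C[3]: P[3] ⊕ 0x7 = 0xF; E(K, 0xF) = 0x9.

C[0] = 0x4, C[1] = 0x9, C[2] = 0x7, C[3] = 0x9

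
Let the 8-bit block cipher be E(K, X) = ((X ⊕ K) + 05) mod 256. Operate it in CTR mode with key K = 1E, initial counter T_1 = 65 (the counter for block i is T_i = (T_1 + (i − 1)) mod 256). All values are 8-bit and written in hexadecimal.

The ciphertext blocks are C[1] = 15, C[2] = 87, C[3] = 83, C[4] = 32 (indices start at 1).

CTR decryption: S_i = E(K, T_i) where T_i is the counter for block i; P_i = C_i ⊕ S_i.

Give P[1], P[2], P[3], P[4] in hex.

P[1]: T = 65, S = E(K, T) = 80; 15 ⊕ 80 = 95.
P[2]: T = 66, S = E(K, T) = 7D; 87 ⊕ 7D = FA.
P[3]: T = 67, S = E(K, T) = 7E; 83 ⊕ 7E = FD.
P[4]: T = 68, S = E(K, T) = 7B; 32 ⊕ 7B = 49.

P[1] = 95, P[2] = FA, P[3] = FD, P[4] = 49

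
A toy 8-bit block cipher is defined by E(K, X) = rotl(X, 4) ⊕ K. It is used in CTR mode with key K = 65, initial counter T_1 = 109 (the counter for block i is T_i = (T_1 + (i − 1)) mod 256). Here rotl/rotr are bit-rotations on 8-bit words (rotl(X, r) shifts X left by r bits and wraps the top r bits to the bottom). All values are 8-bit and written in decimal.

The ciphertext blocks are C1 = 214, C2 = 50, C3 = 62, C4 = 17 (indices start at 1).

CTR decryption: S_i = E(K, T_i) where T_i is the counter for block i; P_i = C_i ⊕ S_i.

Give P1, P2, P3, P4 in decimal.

P1 = 65, P2 = 149, P3 = 137, P4 = 87

P1: T = 109, S = E(K, T) = 151; 214 ⊕ 151 = 65.
P2: T = 110, S = E(K, T) = 167; 50 ⊕ 167 = 149.
P3: T = 111, S = E(K, T) = 183; 62 ⊕ 183 = 137.
P4: T = 112, S = E(K, T) = 70; 17 ⊕ 70 = 87.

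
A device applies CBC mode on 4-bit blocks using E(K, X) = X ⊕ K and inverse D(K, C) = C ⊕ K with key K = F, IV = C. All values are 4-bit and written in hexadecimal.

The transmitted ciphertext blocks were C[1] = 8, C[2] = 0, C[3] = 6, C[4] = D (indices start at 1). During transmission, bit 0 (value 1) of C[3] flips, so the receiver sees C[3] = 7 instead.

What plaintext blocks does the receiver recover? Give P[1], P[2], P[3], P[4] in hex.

P[1] = B, P[2] = 7, P[3] = 8, P[4] = 5

CBC decryption: P_i = D(K, C_i) ⊕ C_{i−1}, with C_{0} = IV.
Only C[3] changed, to 7. In CBC, a change in C_i garbles P_i and flips the same bit in P_{i+1}. Decrypting the received ciphertext:
P[1]: D(K, 8) = 7; 7 ⊕ C = B.
P[2]: D(K, 0) = F; F ⊕ 8 = 7.
P[3]: D(K, 7) = 8; 8 ⊕ 0 = 8.
P[4]: D(K, D) = 2; 2 ⊕ 7 = 5.
Blocks that differ from the original plaintext: P[3], P[4].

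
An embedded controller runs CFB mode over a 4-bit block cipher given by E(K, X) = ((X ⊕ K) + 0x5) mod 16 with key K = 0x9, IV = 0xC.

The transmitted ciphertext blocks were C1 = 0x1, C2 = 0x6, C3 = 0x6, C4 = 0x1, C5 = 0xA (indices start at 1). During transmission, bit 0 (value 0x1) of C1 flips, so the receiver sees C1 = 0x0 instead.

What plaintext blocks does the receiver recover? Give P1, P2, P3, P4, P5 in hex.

P1 = 0xA, P2 = 0x8, P3 = 0x2, P4 = 0x5, P5 = 0x7

CFB decryption: P_i = C_i ⊕ E(K, C_{i−1}), with C_{0} = IV.
Only C1 changed, to 0x0. In CFB, a change in C_i flips the same bit in P_i and garbles P_{i+1}. Decrypting the received ciphertext:
P1: E(K, 0xC) = 0xA; 0x0 ⊕ 0xA = 0xA.
P2: E(K, 0x0) = 0xE; 0x6 ⊕ 0xE = 0x8.
P3: E(K, 0x6) = 0x4; 0x6 ⊕ 0x4 = 0x2.
P4: E(K, 0x6) = 0x4; 0x1 ⊕ 0x4 = 0x5.
P5: E(K, 0x1) = 0xD; 0xA ⊕ 0xD = 0x7.
Blocks that differ from the original plaintext: P1, P2.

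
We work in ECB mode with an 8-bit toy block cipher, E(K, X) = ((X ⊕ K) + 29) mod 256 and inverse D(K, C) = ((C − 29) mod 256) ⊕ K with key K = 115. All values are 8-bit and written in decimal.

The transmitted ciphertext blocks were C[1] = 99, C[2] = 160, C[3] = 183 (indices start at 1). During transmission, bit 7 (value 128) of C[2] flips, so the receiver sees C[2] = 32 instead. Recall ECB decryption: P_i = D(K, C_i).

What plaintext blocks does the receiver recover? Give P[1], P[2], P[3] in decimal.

P[1] = 53, P[2] = 112, P[3] = 233

Only C[2] changed, to 32. In ECB, a change in C_i affects only P_i. Decrypting the received ciphertext:
P[1]: D(K, 99) = 53.
P[2]: D(K, 32) = 112.
P[3]: D(K, 183) = 233.
Blocks that differ from the original plaintext: P[2].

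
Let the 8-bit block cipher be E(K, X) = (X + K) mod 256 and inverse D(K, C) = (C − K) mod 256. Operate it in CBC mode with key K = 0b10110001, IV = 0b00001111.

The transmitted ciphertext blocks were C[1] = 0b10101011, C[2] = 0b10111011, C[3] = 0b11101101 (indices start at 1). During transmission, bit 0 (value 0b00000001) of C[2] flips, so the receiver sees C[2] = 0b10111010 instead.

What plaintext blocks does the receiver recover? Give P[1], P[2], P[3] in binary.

P[1] = 0b11110101, P[2] = 0b10100010, P[3] = 0b10000110

CBC decryption: P_i = D(K, C_i) ⊕ C_{i−1}, with C_{0} = IV.
Only C[2] changed, to 0b10111010. In CBC, a change in C_i garbles P_i and flips the same bit in P_{i+1}. Decrypting the received ciphertext:
P[1]: D(K, 0b10101011) = 0b11111010; 0b11111010 ⊕ 0b00001111 = 0b11110101.
P[2]: D(K, 0b10111010) = 0b00001001; 0b00001001 ⊕ 0b10101011 = 0b10100010.
P[3]: D(K, 0b11101101) = 0b00111100; 0b00111100 ⊕ 0b10111010 = 0b10000110.
Blocks that differ from the original plaintext: P[2], P[3].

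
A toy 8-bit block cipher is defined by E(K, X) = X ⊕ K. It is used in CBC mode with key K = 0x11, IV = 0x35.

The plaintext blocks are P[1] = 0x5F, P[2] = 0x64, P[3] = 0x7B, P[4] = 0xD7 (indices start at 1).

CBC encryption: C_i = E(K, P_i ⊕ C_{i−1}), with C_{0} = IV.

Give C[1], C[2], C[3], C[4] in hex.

C[1]: P[1] ⊕ 0x35 = 0x6A; E(K, 0x6A) = 0x7B.
C[2]: P[2] ⊕ 0x7B = 0x1F; E(K, 0x1F) = 0x0E.
C[3]: P[3] ⊕ 0x0E = 0x75; E(K, 0x75) = 0x64.
C[4]: P[4] ⊕ 0x64 = 0xB3; E(K, 0xB3) = 0xA2.

C[1] = 0x7B, C[2] = 0x0E, C[3] = 0x64, C[4] = 0xA2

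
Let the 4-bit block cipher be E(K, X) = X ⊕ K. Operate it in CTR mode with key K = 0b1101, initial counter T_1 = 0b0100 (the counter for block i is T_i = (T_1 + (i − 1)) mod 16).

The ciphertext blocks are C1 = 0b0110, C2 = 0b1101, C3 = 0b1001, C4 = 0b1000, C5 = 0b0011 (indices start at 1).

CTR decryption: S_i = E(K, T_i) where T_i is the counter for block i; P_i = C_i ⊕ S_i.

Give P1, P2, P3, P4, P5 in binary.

P1 = 0b1111, P2 = 0b0101, P3 = 0b0010, P4 = 0b0010, P5 = 0b0110

P1: T = 0b0100, S = E(K, T) = 0b1001; 0b0110 ⊕ 0b1001 = 0b1111.
P2: T = 0b0101, S = E(K, T) = 0b1000; 0b1101 ⊕ 0b1000 = 0b0101.
P3: T = 0b0110, S = E(K, T) = 0b1011; 0b1001 ⊕ 0b1011 = 0b0010.
P4: T = 0b0111, S = E(K, T) = 0b1010; 0b1000 ⊕ 0b1010 = 0b0010.
P5: T = 0b1000, S = E(K, T) = 0b0101; 0b0011 ⊕ 0b0101 = 0b0110.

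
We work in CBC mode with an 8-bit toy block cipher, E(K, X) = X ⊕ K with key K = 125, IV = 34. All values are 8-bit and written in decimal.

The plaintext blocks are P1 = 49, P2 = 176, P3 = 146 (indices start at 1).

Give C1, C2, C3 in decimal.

CBC encryption: C_i = E(K, P_i ⊕ C_{i−1}), with C_{0} = IV.
C1: P1 ⊕ 34 = 19; E(K, 19) = 110.
C2: P2 ⊕ 110 = 222; E(K, 222) = 163.
C3: P3 ⊕ 163 = 49; E(K, 49) = 76.

C1 = 110, C2 = 163, C3 = 76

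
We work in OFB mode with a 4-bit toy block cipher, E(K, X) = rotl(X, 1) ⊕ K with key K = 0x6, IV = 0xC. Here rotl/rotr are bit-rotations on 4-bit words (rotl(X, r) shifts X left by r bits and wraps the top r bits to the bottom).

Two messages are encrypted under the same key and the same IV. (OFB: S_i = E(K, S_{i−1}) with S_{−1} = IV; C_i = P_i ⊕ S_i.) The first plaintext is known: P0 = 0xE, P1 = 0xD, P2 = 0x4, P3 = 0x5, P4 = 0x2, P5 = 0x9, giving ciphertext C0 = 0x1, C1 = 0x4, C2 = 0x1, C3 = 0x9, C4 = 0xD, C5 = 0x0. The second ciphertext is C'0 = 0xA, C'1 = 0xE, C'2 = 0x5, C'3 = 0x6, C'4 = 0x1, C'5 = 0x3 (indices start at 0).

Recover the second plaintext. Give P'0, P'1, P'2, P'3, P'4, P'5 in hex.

P'0 = 0x5, P'1 = 0x7, P'2 = 0x0, P'3 = 0xA, P'4 = 0xE, P'5 = 0xA

In OFB with a reused IV, both messages share the same keystream S_i, so C_i ⊕ C'_i = P_i ⊕ P'_i and thus P'_i = P_i ⊕ C_i ⊕ C'_i.
P'0: 0xE ⊕ 0x1 ⊕ 0xA = 0x5.
P'1: 0xD ⊕ 0x4 ⊕ 0xE = 0x7.
P'2: 0x4 ⊕ 0x1 ⊕ 0x5 = 0x0.
P'3: 0x5 ⊕ 0x9 ⊕ 0x6 = 0xA.
P'4: 0x2 ⊕ 0xD ⊕ 0x1 = 0xE.
P'5: 0x9 ⊕ 0x0 ⊕ 0x3 = 0xA.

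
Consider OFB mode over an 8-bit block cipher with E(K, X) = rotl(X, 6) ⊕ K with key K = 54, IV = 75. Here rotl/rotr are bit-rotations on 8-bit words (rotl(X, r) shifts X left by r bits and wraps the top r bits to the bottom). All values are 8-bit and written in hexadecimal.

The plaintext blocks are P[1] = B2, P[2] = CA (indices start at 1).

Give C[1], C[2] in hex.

OFB encryption: S_i = E(K, S_{i−1}) with S_{0} = IV; C_i = P_i ⊕ S_i.
C[1]: S = E(K, 75) = 09; B2 ⊕ 09 = BB.
C[2]: S = E(K, 09) = 16; CA ⊕ 16 = DC.

C[1] = BB, C[2] = DC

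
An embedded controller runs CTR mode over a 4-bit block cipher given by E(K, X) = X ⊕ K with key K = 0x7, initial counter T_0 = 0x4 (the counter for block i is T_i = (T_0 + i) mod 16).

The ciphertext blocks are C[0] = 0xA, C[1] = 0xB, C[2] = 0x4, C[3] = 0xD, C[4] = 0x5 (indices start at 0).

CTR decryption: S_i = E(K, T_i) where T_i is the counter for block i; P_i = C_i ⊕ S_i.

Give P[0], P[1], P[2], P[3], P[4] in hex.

P[0]: T = 0x4, S = E(K, T) = 0x3; 0xA ⊕ 0x3 = 0x9.
P[1]: T = 0x5, S = E(K, T) = 0x2; 0xB ⊕ 0x2 = 0x9.
P[2]: T = 0x6, S = E(K, T) = 0x1; 0x4 ⊕ 0x1 = 0x5.
P[3]: T = 0x7, S = E(K, T) = 0x0; 0xD ⊕ 0x0 = 0xD.
P[4]: T = 0x8, S = E(K, T) = 0xF; 0x5 ⊕ 0xF = 0xA.

P[0] = 0x9, P[1] = 0x9, P[2] = 0x5, P[3] = 0xD, P[4] = 0xA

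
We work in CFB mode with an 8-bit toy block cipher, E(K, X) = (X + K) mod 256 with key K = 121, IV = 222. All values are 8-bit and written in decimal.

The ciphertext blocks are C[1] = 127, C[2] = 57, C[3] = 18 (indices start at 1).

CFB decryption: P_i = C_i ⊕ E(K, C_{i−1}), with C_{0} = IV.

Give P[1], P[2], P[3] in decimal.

P[1]: E(K, 222) = 87; 127 ⊕ 87 = 40.
P[2]: E(K, 127) = 248; 57 ⊕ 248 = 193.
P[3]: E(K, 57) = 178; 18 ⊕ 178 = 160.

P[1] = 40, P[2] = 193, P[3] = 160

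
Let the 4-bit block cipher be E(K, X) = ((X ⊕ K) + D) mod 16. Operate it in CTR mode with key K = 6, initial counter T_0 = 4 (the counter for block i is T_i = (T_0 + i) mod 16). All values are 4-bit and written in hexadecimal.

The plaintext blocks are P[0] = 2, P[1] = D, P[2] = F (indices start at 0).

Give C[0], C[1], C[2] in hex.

CTR encryption: S_i = E(K, T_i) where T_i is the counter for block i; C_i = P_i ⊕ S_i.
C[0]: T = 4, S = E(K, T) = F; 2 ⊕ F = D.
C[1]: T = 5, S = E(K, T) = 0; D ⊕ 0 = D.
C[2]: T = 6, S = E(K, T) = D; F ⊕ D = 2.

C[0] = D, C[1] = D, C[2] = 2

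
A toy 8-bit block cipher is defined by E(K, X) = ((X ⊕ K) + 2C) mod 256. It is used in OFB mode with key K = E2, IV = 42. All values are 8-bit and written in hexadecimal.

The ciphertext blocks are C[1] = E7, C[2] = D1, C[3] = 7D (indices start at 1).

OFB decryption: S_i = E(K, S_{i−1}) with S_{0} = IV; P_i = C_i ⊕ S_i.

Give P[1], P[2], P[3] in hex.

P[1] = 2B, P[2] = 8B, P[3] = 99

P[1]: S = E(K, 42) = CC; E7 ⊕ CC = 2B.
P[2]: S = E(K, CC) = 5A; D1 ⊕ 5A = 8B.
P[3]: S = E(K, 5A) = E4; 7D ⊕ E4 = 99.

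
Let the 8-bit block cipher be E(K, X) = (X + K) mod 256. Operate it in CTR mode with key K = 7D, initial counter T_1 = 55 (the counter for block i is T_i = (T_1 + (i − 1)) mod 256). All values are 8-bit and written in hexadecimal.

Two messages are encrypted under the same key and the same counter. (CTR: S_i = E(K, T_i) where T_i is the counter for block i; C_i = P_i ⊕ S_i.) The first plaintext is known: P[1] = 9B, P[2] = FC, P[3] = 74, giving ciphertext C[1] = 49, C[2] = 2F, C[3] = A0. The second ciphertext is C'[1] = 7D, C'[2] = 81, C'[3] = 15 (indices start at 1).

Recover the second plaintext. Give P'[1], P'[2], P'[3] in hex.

In CTR with a reused counter, both messages share the same keystream S_i, so C_i ⊕ C'_i = P_i ⊕ P'_i and thus P'_i = P_i ⊕ C_i ⊕ C'_i.
P'[1]: 9B ⊕ 49 ⊕ 7D = AF.
P'[2]: FC ⊕ 2F ⊕ 81 = 52.
P'[3]: 74 ⊕ A0 ⊕ 15 = C1.

P'[1] = AF, P'[2] = 52, P'[3] = C1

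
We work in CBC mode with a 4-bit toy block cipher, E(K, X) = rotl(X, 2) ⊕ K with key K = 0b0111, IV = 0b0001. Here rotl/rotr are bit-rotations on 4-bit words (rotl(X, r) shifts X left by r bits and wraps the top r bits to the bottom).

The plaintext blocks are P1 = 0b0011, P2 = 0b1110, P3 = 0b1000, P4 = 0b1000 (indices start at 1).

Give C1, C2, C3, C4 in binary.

C1 = 0b1111, C2 = 0b0011, C3 = 0b1001, C4 = 0b0011

CBC encryption: C_i = E(K, P_i ⊕ C_{i−1}), with C_{0} = IV.
C1: P1 ⊕ 0b0001 = 0b0010; E(K, 0b0010) = 0b1111.
C2: P2 ⊕ 0b1111 = 0b0001; E(K, 0b0001) = 0b0011.
C3: P3 ⊕ 0b0011 = 0b1011; E(K, 0b1011) = 0b1001.
C4: P4 ⊕ 0b1001 = 0b0001; E(K, 0b0001) = 0b0011.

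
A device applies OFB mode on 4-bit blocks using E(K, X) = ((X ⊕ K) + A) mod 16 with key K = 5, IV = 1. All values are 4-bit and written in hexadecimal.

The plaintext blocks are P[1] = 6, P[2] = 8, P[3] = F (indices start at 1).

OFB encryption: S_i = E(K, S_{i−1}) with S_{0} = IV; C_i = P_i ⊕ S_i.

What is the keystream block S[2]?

C[1]: S = E(K, 1) = E; 6 ⊕ E = 8.
C[2]: S = E(K, E) = 5; 8 ⊕ 5 = D.
So S[2] = 5.

5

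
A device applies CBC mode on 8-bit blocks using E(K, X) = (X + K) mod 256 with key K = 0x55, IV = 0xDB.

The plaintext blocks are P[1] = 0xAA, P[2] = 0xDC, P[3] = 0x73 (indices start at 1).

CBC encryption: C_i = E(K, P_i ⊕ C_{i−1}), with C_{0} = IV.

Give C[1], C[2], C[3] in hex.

C[1]: P[1] ⊕ 0xDB = 0x71; E(K, 0x71) = 0xC6.
C[2]: P[2] ⊕ 0xC6 = 0x1A; E(K, 0x1A) = 0x6F.
C[3]: P[3] ⊕ 0x6F = 0x1C; E(K, 0x1C) = 0x71.

C[1] = 0xC6, C[2] = 0x6F, C[3] = 0x71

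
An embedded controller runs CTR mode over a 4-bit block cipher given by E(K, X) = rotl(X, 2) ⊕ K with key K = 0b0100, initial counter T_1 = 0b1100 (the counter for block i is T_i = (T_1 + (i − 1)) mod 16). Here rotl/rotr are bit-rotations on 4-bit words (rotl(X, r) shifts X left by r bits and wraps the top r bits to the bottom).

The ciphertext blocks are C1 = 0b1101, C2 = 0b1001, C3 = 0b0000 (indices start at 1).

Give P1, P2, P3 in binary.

P1 = 0b1010, P2 = 0b1010, P3 = 0b1111

CTR decryption: S_i = E(K, T_i) where T_i is the counter for block i; P_i = C_i ⊕ S_i.
P1: T = 0b1100, S = E(K, T) = 0b0111; 0b1101 ⊕ 0b0111 = 0b1010.
P2: T = 0b1101, S = E(K, T) = 0b0011; 0b1001 ⊕ 0b0011 = 0b1010.
P3: T = 0b1110, S = E(K, T) = 0b1111; 0b0000 ⊕ 0b1111 = 0b1111.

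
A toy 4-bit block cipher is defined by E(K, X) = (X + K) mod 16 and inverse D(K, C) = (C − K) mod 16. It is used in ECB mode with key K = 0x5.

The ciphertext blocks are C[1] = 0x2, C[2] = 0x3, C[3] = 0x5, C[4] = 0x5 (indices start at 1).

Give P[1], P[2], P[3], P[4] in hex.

ECB decryption: P_i = D(K, C_i).
P[1]: D(K, 0x2) = 0xD.
P[2]: D(K, 0x3) = 0xE.
P[3]: D(K, 0x5) = 0x0.
P[4]: D(K, 0x5) = 0x0.

P[1] = 0xD, P[2] = 0xE, P[3] = 0x0, P[4] = 0x0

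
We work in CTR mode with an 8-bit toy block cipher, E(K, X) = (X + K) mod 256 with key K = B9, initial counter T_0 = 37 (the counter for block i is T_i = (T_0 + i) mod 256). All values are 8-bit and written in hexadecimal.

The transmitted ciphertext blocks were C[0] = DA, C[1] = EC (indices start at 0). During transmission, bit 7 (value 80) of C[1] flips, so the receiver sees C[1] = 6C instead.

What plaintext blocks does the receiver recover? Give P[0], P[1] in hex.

CTR decryption: S_i = E(K, T_i) where T_i is the counter for block i; P_i = C_i ⊕ S_i.
Only C[1] changed, to 6C. In CTR, a change in C_i flips the same bit in P_i only; the keystream is unaffected. Decrypting the received ciphertext:
P[0]: T = 37, S = E(K, T) = F0; DA ⊕ F0 = 2A.
P[1]: T = 38, S = E(K, T) = F1; 6C ⊕ F1 = 9D.
Blocks that differ from the original plaintext: P[1].

P[0] = 2A, P[1] = 9D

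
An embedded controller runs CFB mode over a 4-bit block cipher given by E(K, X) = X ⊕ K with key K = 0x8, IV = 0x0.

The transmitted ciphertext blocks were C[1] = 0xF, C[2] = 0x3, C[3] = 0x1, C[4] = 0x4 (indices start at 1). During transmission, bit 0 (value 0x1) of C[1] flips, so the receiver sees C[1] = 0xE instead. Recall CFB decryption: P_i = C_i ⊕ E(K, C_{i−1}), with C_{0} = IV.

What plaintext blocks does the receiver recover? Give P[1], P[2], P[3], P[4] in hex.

Only C[1] changed, to 0xE. In CFB, a change in C_i flips the same bit in P_i and garbles P_{i+1}. Decrypting the received ciphertext:
P[1]: E(K, 0x0) = 0x8; 0xE ⊕ 0x8 = 0x6.
P[2]: E(K, 0xE) = 0x6; 0x3 ⊕ 0x6 = 0x5.
P[3]: E(K, 0x3) = 0xB; 0x1 ⊕ 0xB = 0xA.
P[4]: E(K, 0x1) = 0x9; 0x4 ⊕ 0x9 = 0xD.
Blocks that differ from the original plaintext: P[1], P[2].

P[1] = 0x6, P[2] = 0x5, P[3] = 0xA, P[4] = 0xD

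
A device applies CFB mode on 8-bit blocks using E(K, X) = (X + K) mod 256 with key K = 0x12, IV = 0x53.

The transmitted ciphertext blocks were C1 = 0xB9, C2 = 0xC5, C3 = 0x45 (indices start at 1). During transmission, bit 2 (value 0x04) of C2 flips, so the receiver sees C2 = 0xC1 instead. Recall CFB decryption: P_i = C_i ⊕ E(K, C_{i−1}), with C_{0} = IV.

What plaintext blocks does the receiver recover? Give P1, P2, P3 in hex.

P1 = 0xDC, P2 = 0x0A, P3 = 0x96

Only C2 changed, to 0xC1. In CFB, a change in C_i flips the same bit in P_i and garbles P_{i+1}. Decrypting the received ciphertext:
P1: E(K, 0x53) = 0x65; 0xB9 ⊕ 0x65 = 0xDC.
P2: E(K, 0xB9) = 0xCB; 0xC1 ⊕ 0xCB = 0x0A.
P3: E(K, 0xC1) = 0xD3; 0x45 ⊕ 0xD3 = 0x96.
Blocks that differ from the original plaintext: P2, P3.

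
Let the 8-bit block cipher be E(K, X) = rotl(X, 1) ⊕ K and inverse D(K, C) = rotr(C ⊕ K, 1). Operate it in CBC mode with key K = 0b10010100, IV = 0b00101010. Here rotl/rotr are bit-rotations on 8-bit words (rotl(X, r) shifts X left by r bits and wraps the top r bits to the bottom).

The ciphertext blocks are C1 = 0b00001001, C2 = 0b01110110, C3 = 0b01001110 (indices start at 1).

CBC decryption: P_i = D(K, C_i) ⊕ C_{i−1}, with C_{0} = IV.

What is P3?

P3: D(K, 0b01001110) = 0b01101101; 0b01101101 ⊕ 0b01110110 = 0b00011011.

P3 = 0b00011011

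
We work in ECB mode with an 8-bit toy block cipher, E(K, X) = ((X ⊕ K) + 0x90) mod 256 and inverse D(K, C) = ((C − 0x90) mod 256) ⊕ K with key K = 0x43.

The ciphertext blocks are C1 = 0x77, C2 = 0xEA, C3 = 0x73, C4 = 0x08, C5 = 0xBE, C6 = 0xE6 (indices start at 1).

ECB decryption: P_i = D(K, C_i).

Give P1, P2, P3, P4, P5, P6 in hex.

P1: D(K, 0x77) = 0xA4.
P2: D(K, 0xEA) = 0x19.
P3: D(K, 0x73) = 0xA0.
P4: D(K, 0x08) = 0x3B.
P5: D(K, 0xBE) = 0x6D.
P6: D(K, 0xE6) = 0x15.

P1 = 0xA4, P2 = 0x19, P3 = 0xA0, P4 = 0x3B, P5 = 0x6D, P6 = 0x15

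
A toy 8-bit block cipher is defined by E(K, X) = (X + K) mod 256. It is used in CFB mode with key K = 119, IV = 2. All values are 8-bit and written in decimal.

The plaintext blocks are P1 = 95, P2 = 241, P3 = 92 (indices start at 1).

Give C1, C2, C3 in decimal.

CFB encryption: C_i = P_i ⊕ E(K, C_{i−1}), with C_{0} = IV.
C1: E(K, 2) = 121; 95 ⊕ 121 = 38.
C2: E(K, 38) = 157; 241 ⊕ 157 = 108.
C3: E(K, 108) = 227; 92 ⊕ 227 = 191.

C1 = 38, C2 = 108, C3 = 191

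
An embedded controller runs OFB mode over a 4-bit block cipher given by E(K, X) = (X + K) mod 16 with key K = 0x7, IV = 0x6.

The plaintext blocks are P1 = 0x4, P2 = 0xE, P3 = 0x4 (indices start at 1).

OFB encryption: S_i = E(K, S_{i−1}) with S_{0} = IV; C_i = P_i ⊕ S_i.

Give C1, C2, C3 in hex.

C1: S = E(K, 0x6) = 0xD; 0x4 ⊕ 0xD = 0x9.
C2: S = E(K, 0xD) = 0x4; 0xE ⊕ 0x4 = 0xA.
C3: S = E(K, 0x4) = 0xB; 0x4 ⊕ 0xB = 0xF.

C1 = 0x9, C2 = 0xA, C3 = 0xF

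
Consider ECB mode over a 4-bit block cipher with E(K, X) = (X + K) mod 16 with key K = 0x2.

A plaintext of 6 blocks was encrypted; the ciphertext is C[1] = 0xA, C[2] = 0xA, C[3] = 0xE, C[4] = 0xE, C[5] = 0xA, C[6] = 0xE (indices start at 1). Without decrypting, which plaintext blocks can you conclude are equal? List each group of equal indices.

P[1] = P[2] = P[5]; P[3] = P[4] = P[6]

ECB encrypts each block independently with the same key, so equal ciphertext blocks imply equal plaintext blocks.
C[1] = C[2] = C[5] = 0xA, so P[1] = P[2] = P[5].
C[3] = C[4] = C[6] = 0xE, so P[3] = P[4] = P[6].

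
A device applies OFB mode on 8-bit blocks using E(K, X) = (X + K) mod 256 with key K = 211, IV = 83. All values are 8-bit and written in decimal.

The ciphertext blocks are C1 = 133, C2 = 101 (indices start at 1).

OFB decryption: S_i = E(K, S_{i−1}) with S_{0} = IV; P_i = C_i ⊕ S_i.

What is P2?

P1: S = E(K, 83) = 38; 133 ⊕ 38 = 163.
P2: S = E(K, 38) = 249; 101 ⊕ 249 = 156.

P2 = 156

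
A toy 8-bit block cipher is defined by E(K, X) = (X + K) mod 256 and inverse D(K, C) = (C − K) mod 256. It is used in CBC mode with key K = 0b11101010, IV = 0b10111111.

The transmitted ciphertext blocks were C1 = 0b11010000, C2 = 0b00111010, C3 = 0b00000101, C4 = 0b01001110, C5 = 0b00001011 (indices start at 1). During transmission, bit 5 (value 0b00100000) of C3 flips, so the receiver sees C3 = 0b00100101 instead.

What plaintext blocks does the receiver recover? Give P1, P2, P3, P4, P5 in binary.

P1 = 0b01011001, P2 = 0b10000000, P3 = 0b00000001, P4 = 0b01000001, P5 = 0b01101111

CBC decryption: P_i = D(K, C_i) ⊕ C_{i−1}, with C_{0} = IV.
Only C3 changed, to 0b00100101. In CBC, a change in C_i garbles P_i and flips the same bit in P_{i+1}. Decrypting the received ciphertext:
P1: D(K, 0b11010000) = 0b11100110; 0b11100110 ⊕ 0b10111111 = 0b01011001.
P2: D(K, 0b00111010) = 0b01010000; 0b01010000 ⊕ 0b11010000 = 0b10000000.
P3: D(K, 0b00100101) = 0b00111011; 0b00111011 ⊕ 0b00111010 = 0b00000001.
P4: D(K, 0b01001110) = 0b01100100; 0b01100100 ⊕ 0b00100101 = 0b01000001.
P5: D(K, 0b00001011) = 0b00100001; 0b00100001 ⊕ 0b01001110 = 0b01101111.
Blocks that differ from the original plaintext: P3, P4.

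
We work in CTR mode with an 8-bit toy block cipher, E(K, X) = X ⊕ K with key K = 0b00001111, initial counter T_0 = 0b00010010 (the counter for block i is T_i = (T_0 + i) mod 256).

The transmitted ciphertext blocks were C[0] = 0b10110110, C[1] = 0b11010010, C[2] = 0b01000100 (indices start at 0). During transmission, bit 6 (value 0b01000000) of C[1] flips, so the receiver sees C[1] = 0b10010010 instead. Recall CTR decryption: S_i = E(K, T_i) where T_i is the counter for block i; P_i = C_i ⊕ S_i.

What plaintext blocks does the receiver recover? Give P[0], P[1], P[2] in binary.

Only C[1] changed, to 0b10010010. In CTR, a change in C_i flips the same bit in P_i only; the keystream is unaffected. Decrypting the received ciphertext:
P[0]: T = 0b00010010, S = E(K, T) = 0b00011101; 0b10110110 ⊕ 0b00011101 = 0b10101011.
P[1]: T = 0b00010011, S = E(K, T) = 0b00011100; 0b10010010 ⊕ 0b00011100 = 0b10001110.
P[2]: T = 0b00010100, S = E(K, T) = 0b00011011; 0b01000100 ⊕ 0b00011011 = 0b01011111.
Blocks that differ from the original plaintext: P[1].

P[0] = 0b10101011, P[1] = 0b10001110, P[2] = 0b01011111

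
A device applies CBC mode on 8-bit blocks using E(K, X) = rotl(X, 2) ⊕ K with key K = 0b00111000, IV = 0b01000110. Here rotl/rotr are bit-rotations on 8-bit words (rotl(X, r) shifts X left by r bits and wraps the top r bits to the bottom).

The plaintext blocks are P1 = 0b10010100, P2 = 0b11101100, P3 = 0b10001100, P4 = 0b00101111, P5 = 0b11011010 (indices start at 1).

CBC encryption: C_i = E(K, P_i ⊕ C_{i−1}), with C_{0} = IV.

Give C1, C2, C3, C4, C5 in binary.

C1: P1 ⊕ 0b01000110 = 0b11010010; E(K, 0b11010010) = 0b01110011.
C2: P2 ⊕ 0b01110011 = 0b10011111; E(K, 0b10011111) = 0b01000110.
C3: P3 ⊕ 0b01000110 = 0b11001010; E(K, 0b11001010) = 0b00010011.
C4: P4 ⊕ 0b00010011 = 0b00111100; E(K, 0b00111100) = 0b11001000.
C5: P5 ⊕ 0b11001000 = 0b00010010; E(K, 0b00010010) = 0b01110000.

C1 = 0b01110011, C2 = 0b01000110, C3 = 0b00010011, C4 = 0b11001000, C5 = 0b01110000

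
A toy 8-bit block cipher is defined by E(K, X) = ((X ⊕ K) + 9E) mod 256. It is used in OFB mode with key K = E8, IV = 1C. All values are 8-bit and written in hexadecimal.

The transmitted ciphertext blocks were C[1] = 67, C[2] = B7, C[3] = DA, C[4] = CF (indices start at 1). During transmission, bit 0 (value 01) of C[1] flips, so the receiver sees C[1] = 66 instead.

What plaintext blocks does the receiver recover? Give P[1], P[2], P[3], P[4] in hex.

OFB decryption: S_i = E(K, S_{i−1}) with S_{0} = IV; P_i = C_i ⊕ S_i.
Only C[1] changed, to 66. In OFB, a change in C_i flips the same bit in P_i only; the keystream is unaffected. Decrypting the received ciphertext:
P[1]: S = E(K, 1C) = 92; 66 ⊕ 92 = F4.
P[2]: S = E(K, 92) = 18; B7 ⊕ 18 = AF.
P[3]: S = E(K, 18) = 8E; DA ⊕ 8E = 54.
P[4]: S = E(K, 8E) = 04; CF ⊕ 04 = CB.
Blocks that differ from the original plaintext: P[1].

P[1] = F4, P[2] = AF, P[3] = 54, P[4] = CB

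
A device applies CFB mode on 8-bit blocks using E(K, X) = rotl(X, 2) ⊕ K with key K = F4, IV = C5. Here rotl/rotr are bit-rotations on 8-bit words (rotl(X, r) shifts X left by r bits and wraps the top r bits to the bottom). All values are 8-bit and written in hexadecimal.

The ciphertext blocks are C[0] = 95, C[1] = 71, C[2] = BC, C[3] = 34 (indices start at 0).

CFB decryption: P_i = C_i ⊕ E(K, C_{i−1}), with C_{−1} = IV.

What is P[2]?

P[2] = 8D

P[2]: E(K, 71) = 31; BC ⊕ 31 = 8D.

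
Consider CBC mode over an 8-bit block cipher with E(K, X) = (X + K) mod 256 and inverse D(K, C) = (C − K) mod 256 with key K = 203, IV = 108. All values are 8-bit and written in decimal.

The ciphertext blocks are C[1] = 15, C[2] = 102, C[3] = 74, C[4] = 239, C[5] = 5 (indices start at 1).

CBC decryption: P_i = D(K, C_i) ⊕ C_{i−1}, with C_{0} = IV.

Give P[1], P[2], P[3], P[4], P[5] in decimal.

P[1]: D(K, 15) = 68; 68 ⊕ 108 = 40.
P[2]: D(K, 102) = 155; 155 ⊕ 15 = 148.
P[3]: D(K, 74) = 127; 127 ⊕ 102 = 25.
P[4]: D(K, 239) = 36; 36 ⊕ 74 = 110.
P[5]: D(K, 5) = 58; 58 ⊕ 239 = 213.

P[1] = 40, P[2] = 148, P[3] = 25, P[4] = 110, P[5] = 213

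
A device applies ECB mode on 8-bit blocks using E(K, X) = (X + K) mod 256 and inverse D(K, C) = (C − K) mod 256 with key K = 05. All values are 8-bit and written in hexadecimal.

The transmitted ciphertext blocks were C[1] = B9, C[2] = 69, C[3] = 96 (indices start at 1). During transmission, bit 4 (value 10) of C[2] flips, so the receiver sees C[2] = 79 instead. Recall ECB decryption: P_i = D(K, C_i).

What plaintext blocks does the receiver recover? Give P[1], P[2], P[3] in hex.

P[1] = B4, P[2] = 74, P[3] = 91

Only C[2] changed, to 79. In ECB, a change in C_i affects only P_i. Decrypting the received ciphertext:
P[1]: D(K, B9) = B4.
P[2]: D(K, 79) = 74.
P[3]: D(K, 96) = 91.
Blocks that differ from the original plaintext: P[2].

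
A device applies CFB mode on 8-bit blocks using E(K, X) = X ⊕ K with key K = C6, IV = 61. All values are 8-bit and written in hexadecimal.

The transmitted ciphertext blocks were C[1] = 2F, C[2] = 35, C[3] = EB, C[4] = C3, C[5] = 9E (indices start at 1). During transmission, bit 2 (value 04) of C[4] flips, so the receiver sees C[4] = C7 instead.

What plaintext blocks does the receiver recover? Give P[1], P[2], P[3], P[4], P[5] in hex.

CFB decryption: P_i = C_i ⊕ E(K, C_{i−1}), with C_{0} = IV.
Only C[4] changed, to C7. In CFB, a change in C_i flips the same bit in P_i and garbles P_{i+1}. Decrypting the received ciphertext:
P[1]: E(K, 61) = A7; 2F ⊕ A7 = 88.
P[2]: E(K, 2F) = E9; 35 ⊕ E9 = DC.
P[3]: E(K, 35) = F3; EB ⊕ F3 = 18.
P[4]: E(K, EB) = 2D; C7 ⊕ 2D = EA.
P[5]: E(K, C7) = 01; 9E ⊕ 01 = 9F.
Blocks that differ from the original plaintext: P[4], P[5].

P[1] = 88, P[2] = DC, P[3] = 18, P[4] = EA, P[5] = 9F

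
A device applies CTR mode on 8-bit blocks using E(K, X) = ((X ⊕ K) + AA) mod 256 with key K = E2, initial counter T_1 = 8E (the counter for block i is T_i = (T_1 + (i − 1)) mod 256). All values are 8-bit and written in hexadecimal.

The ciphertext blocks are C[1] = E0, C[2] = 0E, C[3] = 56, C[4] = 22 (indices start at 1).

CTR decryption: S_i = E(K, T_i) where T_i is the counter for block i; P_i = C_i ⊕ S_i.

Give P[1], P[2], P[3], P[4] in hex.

P[1]: T = 8E, S = E(K, T) = 16; E0 ⊕ 16 = F6.
P[2]: T = 8F, S = E(K, T) = 17; 0E ⊕ 17 = 19.
P[3]: T = 90, S = E(K, T) = 1C; 56 ⊕ 1C = 4A.
P[4]: T = 91, S = E(K, T) = 1D; 22 ⊕ 1D = 3F.

P[1] = F6, P[2] = 19, P[3] = 4A, P[4] = 3F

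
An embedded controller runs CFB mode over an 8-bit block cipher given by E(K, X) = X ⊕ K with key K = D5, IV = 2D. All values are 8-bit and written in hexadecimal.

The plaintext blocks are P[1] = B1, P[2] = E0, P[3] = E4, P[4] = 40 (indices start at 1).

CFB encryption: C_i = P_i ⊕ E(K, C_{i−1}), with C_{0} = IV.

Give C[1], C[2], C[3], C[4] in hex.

C[1] = 49, C[2] = 7C, C[3] = 4D, C[4] = D8

C[1]: E(K, 2D) = F8; B1 ⊕ F8 = 49.
C[2]: E(K, 49) = 9C; E0 ⊕ 9C = 7C.
C[3]: E(K, 7C) = A9; E4 ⊕ A9 = 4D.
C[4]: E(K, 4D) = 98; 40 ⊕ 98 = D8.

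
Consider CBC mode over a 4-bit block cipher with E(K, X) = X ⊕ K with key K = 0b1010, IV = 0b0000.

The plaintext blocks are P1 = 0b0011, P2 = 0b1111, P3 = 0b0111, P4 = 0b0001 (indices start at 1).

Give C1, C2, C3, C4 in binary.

C1 = 0b1001, C2 = 0b1100, C3 = 0b0001, C4 = 0b1010

CBC encryption: C_i = E(K, P_i ⊕ C_{i−1}), with C_{0} = IV.
C1: P1 ⊕ 0b0000 = 0b0011; E(K, 0b0011) = 0b1001.
C2: P2 ⊕ 0b1001 = 0b0110; E(K, 0b0110) = 0b1100.
C3: P3 ⊕ 0b1100 = 0b1011; E(K, 0b1011) = 0b0001.
C4: P4 ⊕ 0b0001 = 0b0000; E(K, 0b0000) = 0b1010.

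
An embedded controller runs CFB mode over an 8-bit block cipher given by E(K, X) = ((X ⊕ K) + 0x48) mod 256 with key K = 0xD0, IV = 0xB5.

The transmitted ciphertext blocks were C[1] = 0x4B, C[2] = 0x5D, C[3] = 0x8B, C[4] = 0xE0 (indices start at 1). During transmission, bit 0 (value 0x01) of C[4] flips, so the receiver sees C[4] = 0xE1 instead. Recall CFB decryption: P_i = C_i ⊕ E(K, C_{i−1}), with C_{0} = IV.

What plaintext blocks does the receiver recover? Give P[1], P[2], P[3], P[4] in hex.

P[1] = 0xE6, P[2] = 0xBE, P[3] = 0x5E, P[4] = 0x42

Only C[4] changed, to 0xE1. In CFB, a change in C_i flips the same bit in P_i and garbles P_{i+1}. Decrypting the received ciphertext:
P[1]: E(K, 0xB5) = 0xAD; 0x4B ⊕ 0xAD = 0xE6.
P[2]: E(K, 0x4B) = 0xE3; 0x5D ⊕ 0xE3 = 0xBE.
P[3]: E(K, 0x5D) = 0xD5; 0x8B ⊕ 0xD5 = 0x5E.
P[4]: E(K, 0x8B) = 0xA3; 0xE1 ⊕ 0xA3 = 0x42.
Blocks that differ from the original plaintext: P[4].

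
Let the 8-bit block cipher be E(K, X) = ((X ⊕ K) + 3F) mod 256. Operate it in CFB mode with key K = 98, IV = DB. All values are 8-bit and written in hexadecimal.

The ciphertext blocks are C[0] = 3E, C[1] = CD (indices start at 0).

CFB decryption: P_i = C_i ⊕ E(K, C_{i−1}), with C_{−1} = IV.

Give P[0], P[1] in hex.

P[0] = BC, P[1] = 28

P[0]: E(K, DB) = 82; 3E ⊕ 82 = BC.
P[1]: E(K, 3E) = E5; CD ⊕ E5 = 28.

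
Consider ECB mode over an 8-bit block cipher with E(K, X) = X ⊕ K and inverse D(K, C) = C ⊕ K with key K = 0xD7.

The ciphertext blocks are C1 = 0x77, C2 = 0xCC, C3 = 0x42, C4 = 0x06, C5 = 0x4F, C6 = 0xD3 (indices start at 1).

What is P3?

P3 = 0x95

ECB decryption: P_i = D(K, C_i).
P3: D(K, 0x42) = 0x95.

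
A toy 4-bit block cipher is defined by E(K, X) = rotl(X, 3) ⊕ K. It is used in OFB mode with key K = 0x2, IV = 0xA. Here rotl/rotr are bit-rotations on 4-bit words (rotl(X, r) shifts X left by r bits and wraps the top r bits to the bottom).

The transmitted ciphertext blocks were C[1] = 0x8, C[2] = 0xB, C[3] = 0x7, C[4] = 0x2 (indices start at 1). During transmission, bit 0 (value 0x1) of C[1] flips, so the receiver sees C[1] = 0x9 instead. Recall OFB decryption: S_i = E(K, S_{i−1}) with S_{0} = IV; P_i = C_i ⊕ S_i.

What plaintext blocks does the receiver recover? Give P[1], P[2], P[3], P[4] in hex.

P[1] = 0xE, P[2] = 0x2, P[3] = 0x9, P[4] = 0x7

Only C[1] changed, to 0x9. In OFB, a change in C_i flips the same bit in P_i only; the keystream is unaffected. Decrypting the received ciphertext:
P[1]: S = E(K, 0xA) = 0x7; 0x9 ⊕ 0x7 = 0xE.
P[2]: S = E(K, 0x7) = 0x9; 0xB ⊕ 0x9 = 0x2.
P[3]: S = E(K, 0x9) = 0xE; 0x7 ⊕ 0xE = 0x9.
P[4]: S = E(K, 0xE) = 0x5; 0x2 ⊕ 0x5 = 0x7.
Blocks that differ from the original plaintext: P[1].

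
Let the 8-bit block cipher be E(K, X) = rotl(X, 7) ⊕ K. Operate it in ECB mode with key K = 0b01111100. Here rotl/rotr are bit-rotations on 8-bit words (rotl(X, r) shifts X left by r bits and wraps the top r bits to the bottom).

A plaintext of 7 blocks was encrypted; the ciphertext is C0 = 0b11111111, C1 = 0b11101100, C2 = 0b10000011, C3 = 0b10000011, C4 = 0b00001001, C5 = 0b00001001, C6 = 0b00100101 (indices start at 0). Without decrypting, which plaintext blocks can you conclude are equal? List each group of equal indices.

ECB encrypts each block independently with the same key, so equal ciphertext blocks imply equal plaintext blocks.
C2 = C3 = 0b10000011, so P2 = P3.
C4 = C5 = 0b00001001, so P4 = P5.

P2 = P3; P4 = P5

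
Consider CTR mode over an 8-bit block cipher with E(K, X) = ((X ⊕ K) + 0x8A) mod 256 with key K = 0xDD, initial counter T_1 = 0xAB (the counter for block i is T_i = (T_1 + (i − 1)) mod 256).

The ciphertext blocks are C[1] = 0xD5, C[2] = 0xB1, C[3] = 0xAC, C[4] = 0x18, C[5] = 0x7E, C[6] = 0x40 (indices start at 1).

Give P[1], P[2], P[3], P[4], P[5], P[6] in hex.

CTR decryption: S_i = E(K, T_i) where T_i is the counter for block i; P_i = C_i ⊕ S_i.
P[1]: T = 0xAB, S = E(K, T) = 0x00; 0xD5 ⊕ 0x00 = 0xD5.
P[2]: T = 0xAC, S = E(K, T) = 0xFB; 0xB1 ⊕ 0xFB = 0x4A.
P[3]: T = 0xAD, S = E(K, T) = 0xFA; 0xAC ⊕ 0xFA = 0x56.
P[4]: T = 0xAE, S = E(K, T) = 0xFD; 0x18 ⊕ 0xFD = 0xE5.
P[5]: T = 0xAF, S = E(K, T) = 0xFC; 0x7E ⊕ 0xFC = 0x82.
P[6]: T = 0xB0, S = E(K, T) = 0xF7; 0x40 ⊕ 0xF7 = 0xB7.

P[1] = 0xD5, P[2] = 0x4A, P[3] = 0x56, P[4] = 0xE5, P[5] = 0x82, P[6] = 0xB7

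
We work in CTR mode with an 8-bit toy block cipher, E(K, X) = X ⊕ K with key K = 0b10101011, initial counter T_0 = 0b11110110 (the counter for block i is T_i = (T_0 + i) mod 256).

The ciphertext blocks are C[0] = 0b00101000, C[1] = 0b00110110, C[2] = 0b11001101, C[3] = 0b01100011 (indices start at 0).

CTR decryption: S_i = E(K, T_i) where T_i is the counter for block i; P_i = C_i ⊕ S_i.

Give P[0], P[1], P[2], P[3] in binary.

P[0] = 0b01110101, P[1] = 0b01101010, P[2] = 0b10011110, P[3] = 0b00110001

P[0]: T = 0b11110110, S = E(K, T) = 0b01011101; 0b00101000 ⊕ 0b01011101 = 0b01110101.
P[1]: T = 0b11110111, S = E(K, T) = 0b01011100; 0b00110110 ⊕ 0b01011100 = 0b01101010.
P[2]: T = 0b11111000, S = E(K, T) = 0b01010011; 0b11001101 ⊕ 0b01010011 = 0b10011110.
P[3]: T = 0b11111001, S = E(K, T) = 0b01010010; 0b01100011 ⊕ 0b01010010 = 0b00110001.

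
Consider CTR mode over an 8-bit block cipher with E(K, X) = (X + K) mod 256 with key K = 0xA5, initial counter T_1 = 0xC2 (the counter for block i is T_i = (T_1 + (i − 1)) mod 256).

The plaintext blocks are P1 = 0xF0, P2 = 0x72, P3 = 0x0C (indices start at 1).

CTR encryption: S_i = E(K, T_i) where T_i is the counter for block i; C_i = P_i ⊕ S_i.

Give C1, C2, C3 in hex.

C1: T = 0xC2, S = E(K, T) = 0x67; 0xF0 ⊕ 0x67 = 0x97.
C2: T = 0xC3, S = E(K, T) = 0x68; 0x72 ⊕ 0x68 = 0x1A.
C3: T = 0xC4, S = E(K, T) = 0x69; 0x0C ⊕ 0x69 = 0x65.

C1 = 0x97, C2 = 0x1A, C3 = 0x65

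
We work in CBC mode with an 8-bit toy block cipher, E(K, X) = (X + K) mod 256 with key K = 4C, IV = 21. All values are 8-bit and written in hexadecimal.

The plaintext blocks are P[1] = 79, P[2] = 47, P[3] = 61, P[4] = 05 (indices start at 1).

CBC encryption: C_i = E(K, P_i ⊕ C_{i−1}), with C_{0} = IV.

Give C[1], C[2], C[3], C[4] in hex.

C[1]: P[1] ⊕ 21 = 58; E(K, 58) = A4.
C[2]: P[2] ⊕ A4 = E3; E(K, E3) = 2F.
C[3]: P[3] ⊕ 2F = 4E; E(K, 4E) = 9A.
C[4]: P[4] ⊕ 9A = 9F; E(K, 9F) = EB.

C[1] = A4, C[2] = 2F, C[3] = 9A, C[4] = EB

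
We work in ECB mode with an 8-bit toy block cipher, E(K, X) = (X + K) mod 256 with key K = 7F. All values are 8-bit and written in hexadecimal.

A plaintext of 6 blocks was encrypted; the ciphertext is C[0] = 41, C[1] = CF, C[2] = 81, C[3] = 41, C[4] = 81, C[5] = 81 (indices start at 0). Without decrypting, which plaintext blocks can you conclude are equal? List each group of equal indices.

ECB encrypts each block independently with the same key, so equal ciphertext blocks imply equal plaintext blocks.
C[0] = C[3] = 41, so P[0] = P[3].
C[2] = C[4] = C[5] = 81, so P[2] = P[4] = P[5].

P[0] = P[3]; P[2] = P[4] = P[5]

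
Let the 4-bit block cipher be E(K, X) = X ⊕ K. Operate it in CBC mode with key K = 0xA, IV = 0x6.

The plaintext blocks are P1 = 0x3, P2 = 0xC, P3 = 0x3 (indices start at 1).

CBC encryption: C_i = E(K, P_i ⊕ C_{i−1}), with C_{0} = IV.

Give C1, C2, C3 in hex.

C1 = 0xF, C2 = 0x9, C3 = 0x0

C1: P1 ⊕ 0x6 = 0x5; E(K, 0x5) = 0xF.
C2: P2 ⊕ 0xF = 0x3; E(K, 0x3) = 0x9.
C3: P3 ⊕ 0x9 = 0xA; E(K, 0xA) = 0x0.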